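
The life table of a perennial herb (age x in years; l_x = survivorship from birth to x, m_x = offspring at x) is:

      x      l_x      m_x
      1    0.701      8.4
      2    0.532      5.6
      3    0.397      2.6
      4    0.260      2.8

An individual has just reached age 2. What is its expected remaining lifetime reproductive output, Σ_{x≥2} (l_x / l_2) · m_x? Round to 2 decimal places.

8.91

l_2 = 0.532. Conditional survival from age 2 to x is l_x / l_2.
  x=2: (0.532/0.532) × 5.6 = 5.6000
  x=3: (0.397/0.532) × 2.6 = 1.9402
  x=4: (0.260/0.532) × 2.8 = 1.3684
Sum = 5.6000 + 1.9402 + 1.3684 = 8.9086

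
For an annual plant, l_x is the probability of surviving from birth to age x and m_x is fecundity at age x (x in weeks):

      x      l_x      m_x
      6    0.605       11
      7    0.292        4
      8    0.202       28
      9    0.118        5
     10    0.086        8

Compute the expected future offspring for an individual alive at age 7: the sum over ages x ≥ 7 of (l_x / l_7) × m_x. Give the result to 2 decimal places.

l_7 = 0.292. Conditional survival from age 7 to x is l_x / l_7.
  x=7: (0.292/0.292) × 4 = 4.0000
  x=8: (0.202/0.292) × 28 = 19.3699
  x=9: (0.118/0.292) × 5 = 2.0205
  x=10: (0.086/0.292) × 8 = 2.3562
Sum = 4.0000 + 19.3699 + 2.0205 + 2.3562 = 27.7466

27.75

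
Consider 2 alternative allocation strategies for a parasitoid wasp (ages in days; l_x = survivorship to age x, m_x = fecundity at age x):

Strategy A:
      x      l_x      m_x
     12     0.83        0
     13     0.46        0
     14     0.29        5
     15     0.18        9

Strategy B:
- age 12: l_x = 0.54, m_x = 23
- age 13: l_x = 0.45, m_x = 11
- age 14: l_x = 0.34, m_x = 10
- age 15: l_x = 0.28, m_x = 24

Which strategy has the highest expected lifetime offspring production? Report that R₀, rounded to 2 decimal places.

Strategy A: R₀ = 0.83×0 + 0.46×0 + 0.29×5 + 0.18×9 = 3.0700
Strategy B: R₀ = 0.54×23 + 0.45×11 + 0.34×10 + 0.28×24 = 27.4900
Highest R₀: strategy B with 27.4900.

27.49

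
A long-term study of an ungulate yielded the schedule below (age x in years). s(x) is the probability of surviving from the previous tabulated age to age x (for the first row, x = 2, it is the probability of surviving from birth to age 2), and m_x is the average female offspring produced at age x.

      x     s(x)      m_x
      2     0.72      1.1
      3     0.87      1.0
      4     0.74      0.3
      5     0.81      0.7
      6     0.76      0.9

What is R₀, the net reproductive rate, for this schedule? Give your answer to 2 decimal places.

2.08

Survivorship from birth: l_x = s_2·s_3·…·s_x.
  l_2 = 0.72000
  l_3 = 0.62640
  l_4 = 0.46354
  l_5 = 0.37546
  l_6 = 0.28535
R₀ = Σ l_x m_x:
  age 2: 0.72000 × 1.1 = 0.7920
  age 3: 0.62640 × 1.0 = 0.6264
  age 4: 0.46354 × 0.3 = 0.1391
  age 5: 0.37546 × 0.7 = 0.2628
  age 6: 0.28535 × 0.9 = 0.2568
R₀ = 0.7920 + 0.6264 + 0.1391 + 0.2628 + 0.2568 = 2.0771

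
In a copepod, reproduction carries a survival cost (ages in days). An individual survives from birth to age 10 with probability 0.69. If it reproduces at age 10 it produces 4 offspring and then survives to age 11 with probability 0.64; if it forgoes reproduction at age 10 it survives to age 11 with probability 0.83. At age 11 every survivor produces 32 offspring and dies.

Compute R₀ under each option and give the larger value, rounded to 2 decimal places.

breed at age 10: R₀ = 0.69 × (4 + 0.64 × 32) = 0.69 × 24.4800 = 16.8912
delay to age 11: R₀ = 0.69 × (0.83 × 32) = 0.69 × 26.5600 = 18.3264
Higher: delay to age 11 (18.3264).

18.33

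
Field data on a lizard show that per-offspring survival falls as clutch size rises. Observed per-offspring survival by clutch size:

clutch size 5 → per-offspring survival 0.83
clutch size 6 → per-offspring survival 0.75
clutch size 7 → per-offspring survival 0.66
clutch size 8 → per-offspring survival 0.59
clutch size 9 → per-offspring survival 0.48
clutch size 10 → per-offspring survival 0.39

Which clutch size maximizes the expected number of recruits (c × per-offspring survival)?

Expected recruits = c × s(c):
  c=5: 5 × 0.83 = 4.150
  c=6: 6 × 0.75 = 4.500
  c=7: 7 × 0.66 = 4.620
  c=8: 8 × 0.59 = 4.720
  c=9: 9 × 0.48 = 4.320
  c=10: 10 × 0.39 = 3.900
Maximum at c = 8 (4.720 recruits).

8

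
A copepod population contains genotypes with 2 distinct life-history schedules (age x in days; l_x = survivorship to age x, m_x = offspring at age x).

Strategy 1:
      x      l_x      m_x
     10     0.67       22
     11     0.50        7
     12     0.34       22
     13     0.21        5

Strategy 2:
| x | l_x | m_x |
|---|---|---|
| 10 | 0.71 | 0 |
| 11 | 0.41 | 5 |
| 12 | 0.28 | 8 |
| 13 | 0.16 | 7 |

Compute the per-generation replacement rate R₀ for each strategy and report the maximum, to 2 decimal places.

26.77

Strategy 1: R₀ = 0.67×22 + 0.50×7 + 0.34×22 + 0.21×5 = 26.7700
Strategy 2: R₀ = 0.71×0 + 0.41×5 + 0.28×8 + 0.16×7 = 5.4100
Highest R₀: strategy 1 with 26.7700.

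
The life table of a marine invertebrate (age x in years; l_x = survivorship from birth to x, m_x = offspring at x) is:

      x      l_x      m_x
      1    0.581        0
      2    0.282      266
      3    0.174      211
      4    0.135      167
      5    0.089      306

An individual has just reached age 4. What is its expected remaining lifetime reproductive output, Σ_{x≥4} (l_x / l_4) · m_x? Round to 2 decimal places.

l_4 = 0.135. Conditional survival from age 4 to x is l_x / l_4.
  x=4: (0.135/0.135) × 167 = 167.0000
  x=5: (0.089/0.135) × 306 = 201.7333
Sum = 167.0000 + 201.7333 = 368.7333

368.73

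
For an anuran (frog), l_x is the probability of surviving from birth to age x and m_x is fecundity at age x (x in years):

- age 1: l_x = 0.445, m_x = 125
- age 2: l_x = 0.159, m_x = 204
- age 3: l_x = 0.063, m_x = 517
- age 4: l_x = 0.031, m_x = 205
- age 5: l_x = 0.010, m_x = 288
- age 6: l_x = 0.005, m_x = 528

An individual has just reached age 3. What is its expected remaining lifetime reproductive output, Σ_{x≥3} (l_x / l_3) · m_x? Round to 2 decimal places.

l_3 = 0.063. Conditional survival from age 3 to x is l_x / l_3.
  x=3: (0.063/0.063) × 517 = 517.0000
  x=4: (0.031/0.063) × 205 = 100.8730
  x=5: (0.010/0.063) × 288 = 45.7143
  x=6: (0.005/0.063) × 528 = 41.9048
Sum = 517.0000 + 100.8730 + 45.7143 + 41.9048 = 705.4921

705.49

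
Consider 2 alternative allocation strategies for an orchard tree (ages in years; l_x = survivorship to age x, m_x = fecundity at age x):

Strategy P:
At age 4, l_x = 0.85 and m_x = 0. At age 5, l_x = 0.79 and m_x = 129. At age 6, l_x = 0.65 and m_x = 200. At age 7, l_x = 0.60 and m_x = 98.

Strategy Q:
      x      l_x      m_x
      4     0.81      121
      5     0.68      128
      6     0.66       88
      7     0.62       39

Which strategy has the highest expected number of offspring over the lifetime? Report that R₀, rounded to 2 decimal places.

Strategy P: R₀ = 0.85×0 + 0.79×129 + 0.65×200 + 0.60×98 = 290.7100
Strategy Q: R₀ = 0.81×121 + 0.68×128 + 0.66×88 + 0.62×39 = 267.3100
Highest R₀: strategy P with 290.7100.

290.71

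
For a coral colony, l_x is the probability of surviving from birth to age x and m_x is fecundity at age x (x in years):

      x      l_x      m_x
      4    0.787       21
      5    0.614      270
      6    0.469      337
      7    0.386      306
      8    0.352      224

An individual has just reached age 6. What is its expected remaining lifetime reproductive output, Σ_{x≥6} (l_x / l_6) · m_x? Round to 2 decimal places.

756.97

l_6 = 0.469. Conditional survival from age 6 to x is l_x / l_6.
  x=6: (0.469/0.469) × 337 = 337.0000
  x=7: (0.386/0.469) × 306 = 251.8465
  x=8: (0.352/0.469) × 224 = 168.1194
Sum = 337.0000 + 251.8465 + 168.1194 = 756.9659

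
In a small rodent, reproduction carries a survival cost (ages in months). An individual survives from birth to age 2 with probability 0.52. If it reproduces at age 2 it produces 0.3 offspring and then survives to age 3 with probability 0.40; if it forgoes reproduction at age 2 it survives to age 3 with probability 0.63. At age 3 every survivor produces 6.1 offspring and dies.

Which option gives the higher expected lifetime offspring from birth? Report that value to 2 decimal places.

2.00

breed at age 2: R₀ = 0.52 × (0.3 + 0.40 × 6.1) = 0.52 × 2.7400 = 1.4248
delay to age 3: R₀ = 0.52 × (0.63 × 6.1) = 0.52 × 3.8430 = 1.9984
Higher: delay to age 3 (1.9984).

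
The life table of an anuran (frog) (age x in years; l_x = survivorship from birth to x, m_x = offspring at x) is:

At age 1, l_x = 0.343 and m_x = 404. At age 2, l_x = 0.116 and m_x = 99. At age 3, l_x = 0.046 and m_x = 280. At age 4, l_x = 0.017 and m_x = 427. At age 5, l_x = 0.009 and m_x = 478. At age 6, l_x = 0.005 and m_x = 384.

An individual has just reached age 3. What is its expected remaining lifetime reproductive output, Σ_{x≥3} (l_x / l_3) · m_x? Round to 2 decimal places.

l_3 = 0.046. Conditional survival from age 3 to x is l_x / l_3.
  x=3: (0.046/0.046) × 280 = 280.0000
  x=4: (0.017/0.046) × 427 = 157.8043
  x=5: (0.009/0.046) × 478 = 93.5217
  x=6: (0.005/0.046) × 384 = 41.7391
Sum = 280.0000 + 157.8043 + 93.5217 + 41.7391 = 573.0652

573.07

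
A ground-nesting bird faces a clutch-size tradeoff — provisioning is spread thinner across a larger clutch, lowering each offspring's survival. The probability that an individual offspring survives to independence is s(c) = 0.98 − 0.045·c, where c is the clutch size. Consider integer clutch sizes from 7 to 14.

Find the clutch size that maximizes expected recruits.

11

Expected recruits = c × s(c):
  c=7: 7 × 0.665 = 4.655
  c=8: 8 × 0.620 = 4.960
  c=9: 9 × 0.575 = 5.175
  c=10: 10 × 0.530 = 5.300
  c=11: 11 × 0.485 = 5.335
  c=12: 12 × 0.440 = 5.280
  c=13: 13 × 0.395 = 5.135
  c=14: 14 × 0.350 = 4.900
Maximum at c = 11 (5.335 recruits).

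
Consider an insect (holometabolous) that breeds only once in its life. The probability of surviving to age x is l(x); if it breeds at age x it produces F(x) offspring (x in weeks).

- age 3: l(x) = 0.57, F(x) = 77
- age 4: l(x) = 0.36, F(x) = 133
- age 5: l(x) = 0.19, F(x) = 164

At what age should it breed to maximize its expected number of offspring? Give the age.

Expected offspring if breeding at age x = l(x) × F(x):
  age 3: 0.57 × 77 = 43.890
  age 4: 0.36 × 133 = 47.880
  age 5: 0.19 × 164 = 31.160
Maximum at age 4 (47.880).

4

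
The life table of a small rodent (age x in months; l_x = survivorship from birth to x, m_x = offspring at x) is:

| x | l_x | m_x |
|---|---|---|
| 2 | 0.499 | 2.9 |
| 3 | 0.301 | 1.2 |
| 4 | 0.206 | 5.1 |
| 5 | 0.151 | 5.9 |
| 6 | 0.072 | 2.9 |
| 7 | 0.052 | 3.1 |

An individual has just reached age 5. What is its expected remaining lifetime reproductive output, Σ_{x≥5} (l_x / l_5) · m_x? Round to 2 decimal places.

8.35

l_5 = 0.151. Conditional survival from age 5 to x is l_x / l_5.
  x=5: (0.151/0.151) × 5.9 = 5.9000
  x=6: (0.072/0.151) × 2.9 = 1.3828
  x=7: (0.052/0.151) × 3.1 = 1.0675
Sum = 5.9000 + 1.3828 + 1.0675 = 8.3503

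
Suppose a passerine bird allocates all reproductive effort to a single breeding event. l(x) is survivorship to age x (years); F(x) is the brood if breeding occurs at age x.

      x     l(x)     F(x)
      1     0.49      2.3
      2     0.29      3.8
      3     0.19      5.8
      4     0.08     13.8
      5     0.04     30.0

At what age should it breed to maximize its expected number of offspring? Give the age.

Expected offspring if breeding at age x = l(x) × F(x):
  age 1: 0.49 × 2.3 = 1.127
  age 2: 0.29 × 3.8 = 1.102
  age 3: 0.19 × 5.8 = 1.102
  age 4: 0.08 × 13.8 = 1.104
  age 5: 0.04 × 30.0 = 1.200
Maximum at age 5 (1.200).

5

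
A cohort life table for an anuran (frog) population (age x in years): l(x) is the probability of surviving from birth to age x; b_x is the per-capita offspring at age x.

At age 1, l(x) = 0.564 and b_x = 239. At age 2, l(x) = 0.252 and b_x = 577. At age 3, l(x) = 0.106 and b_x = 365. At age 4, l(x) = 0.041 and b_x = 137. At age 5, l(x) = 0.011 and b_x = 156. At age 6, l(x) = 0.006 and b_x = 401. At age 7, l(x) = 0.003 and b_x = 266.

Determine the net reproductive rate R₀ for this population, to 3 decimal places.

329.427

R₀ = Σ l(x) b_x:
  age 1: 0.564 × 239 = 134.7960
  age 2: 0.252 × 577 = 145.4040
  age 3: 0.106 × 365 = 38.6900
  age 4: 0.041 × 137 = 5.6170
  age 5: 0.011 × 156 = 1.7160
  age 6: 0.006 × 401 = 2.4060
  age 7: 0.003 × 266 = 0.7980
R₀ = 134.7960 + 145.4040 + 38.6900 + 5.6170 + 1.7160 + 2.4060 + 0.7980 = 329.4270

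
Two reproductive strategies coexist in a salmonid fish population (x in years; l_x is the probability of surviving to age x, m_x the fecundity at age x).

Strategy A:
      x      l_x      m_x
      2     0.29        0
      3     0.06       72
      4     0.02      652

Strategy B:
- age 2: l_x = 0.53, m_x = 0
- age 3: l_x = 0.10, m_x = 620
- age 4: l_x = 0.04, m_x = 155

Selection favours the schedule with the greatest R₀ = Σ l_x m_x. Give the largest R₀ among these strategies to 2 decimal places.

Strategy A: R₀ = 0.29×0 + 0.06×72 + 0.02×652 = 17.3600
Strategy B: R₀ = 0.53×0 + 0.10×620 + 0.04×155 = 68.2000
Highest R₀: strategy B with 68.2000.

68.20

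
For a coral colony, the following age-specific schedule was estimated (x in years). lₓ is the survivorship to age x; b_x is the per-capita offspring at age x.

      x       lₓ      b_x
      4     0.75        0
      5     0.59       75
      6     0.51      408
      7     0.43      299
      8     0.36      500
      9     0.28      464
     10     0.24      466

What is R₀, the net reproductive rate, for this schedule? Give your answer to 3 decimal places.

R₀ = Σ lₓ b_x:
  age 4: 0.75 × 0 = 0.0000
  age 5: 0.59 × 75 = 44.2500
  age 6: 0.51 × 408 = 208.0800
  age 7: 0.43 × 299 = 128.5700
  age 8: 0.36 × 500 = 180.0000
  age 9: 0.28 × 464 = 129.9200
  age 10: 0.24 × 466 = 111.8400
R₀ = 0.0000 + 44.2500 + 208.0800 + 128.5700 + 180.0000 + 129.9200 + 111.8400 = 802.6600

802.660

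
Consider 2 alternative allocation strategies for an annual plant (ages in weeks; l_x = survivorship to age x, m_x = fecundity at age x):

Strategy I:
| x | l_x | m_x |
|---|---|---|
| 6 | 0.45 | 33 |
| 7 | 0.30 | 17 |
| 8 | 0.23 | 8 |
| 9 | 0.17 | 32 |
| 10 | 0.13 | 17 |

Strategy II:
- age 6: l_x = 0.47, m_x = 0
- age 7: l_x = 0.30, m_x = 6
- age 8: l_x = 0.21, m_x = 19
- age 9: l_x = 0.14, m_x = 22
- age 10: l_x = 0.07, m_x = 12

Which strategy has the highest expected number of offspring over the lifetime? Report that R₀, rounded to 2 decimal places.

29.44

Strategy I: R₀ = 0.45×33 + 0.30×17 + 0.23×8 + 0.17×32 + 0.13×17 = 29.4400
Strategy II: R₀ = 0.47×0 + 0.30×6 + 0.21×19 + 0.14×22 + 0.07×12 = 9.7100
Highest R₀: strategy I with 29.4400.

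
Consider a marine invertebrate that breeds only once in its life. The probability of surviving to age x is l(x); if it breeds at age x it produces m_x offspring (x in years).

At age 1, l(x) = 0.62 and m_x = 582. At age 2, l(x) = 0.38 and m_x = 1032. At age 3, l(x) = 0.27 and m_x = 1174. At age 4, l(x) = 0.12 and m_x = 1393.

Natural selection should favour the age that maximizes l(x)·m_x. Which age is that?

Expected offspring if breeding at age x = l(x) × m_x:
  age 1: 0.62 × 582 = 360.840
  age 2: 0.38 × 1032 = 392.160
  age 3: 0.27 × 1174 = 316.980
  age 4: 0.12 × 1393 = 167.160
Maximum at age 2 (392.160).

2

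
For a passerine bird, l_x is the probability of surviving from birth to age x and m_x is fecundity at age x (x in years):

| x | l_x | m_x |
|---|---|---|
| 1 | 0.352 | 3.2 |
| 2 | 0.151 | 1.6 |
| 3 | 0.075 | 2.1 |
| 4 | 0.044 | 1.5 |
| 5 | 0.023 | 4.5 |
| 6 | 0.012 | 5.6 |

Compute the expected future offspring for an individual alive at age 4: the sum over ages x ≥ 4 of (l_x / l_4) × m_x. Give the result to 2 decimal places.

5.38

l_4 = 0.044. Conditional survival from age 4 to x is l_x / l_4.
  x=4: (0.044/0.044) × 1.5 = 1.5000
  x=5: (0.023/0.044) × 4.5 = 2.3523
  x=6: (0.012/0.044) × 5.6 = 1.5273
Sum = 1.5000 + 2.3523 + 1.5273 = 5.3795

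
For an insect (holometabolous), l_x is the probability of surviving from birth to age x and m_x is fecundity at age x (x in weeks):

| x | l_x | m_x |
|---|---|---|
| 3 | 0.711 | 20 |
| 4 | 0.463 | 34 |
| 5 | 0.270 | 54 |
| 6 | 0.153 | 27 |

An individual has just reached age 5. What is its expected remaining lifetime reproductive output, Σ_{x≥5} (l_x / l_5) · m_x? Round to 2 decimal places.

69.30

l_5 = 0.270. Conditional survival from age 5 to x is l_x / l_5.
  x=5: (0.270/0.270) × 54 = 54.0000
  x=6: (0.153/0.270) × 27 = 15.3000
Sum = 54.0000 + 15.3000 = 69.3000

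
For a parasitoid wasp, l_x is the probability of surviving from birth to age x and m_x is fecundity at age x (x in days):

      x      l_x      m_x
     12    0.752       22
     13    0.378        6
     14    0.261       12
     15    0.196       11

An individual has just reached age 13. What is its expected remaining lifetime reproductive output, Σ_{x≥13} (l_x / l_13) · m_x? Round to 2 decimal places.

19.99

l_13 = 0.378. Conditional survival from age 13 to x is l_x / l_13.
  x=13: (0.378/0.378) × 6 = 6.0000
  x=14: (0.261/0.378) × 12 = 8.2857
  x=15: (0.196/0.378) × 11 = 5.7037
Sum = 6.0000 + 8.2857 + 5.7037 = 19.9894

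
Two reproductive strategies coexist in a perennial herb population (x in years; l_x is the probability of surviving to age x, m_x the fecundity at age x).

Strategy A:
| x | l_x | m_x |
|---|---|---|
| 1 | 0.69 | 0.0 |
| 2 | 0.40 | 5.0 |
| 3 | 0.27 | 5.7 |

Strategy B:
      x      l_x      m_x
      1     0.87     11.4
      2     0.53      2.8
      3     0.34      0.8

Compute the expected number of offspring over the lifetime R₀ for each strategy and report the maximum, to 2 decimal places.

11.67

Strategy A: R₀ = 0.69×0.0 + 0.40×5.0 + 0.27×5.7 = 3.5390
Strategy B: R₀ = 0.87×11.4 + 0.53×2.8 + 0.34×0.8 = 11.6740
Highest R₀: strategy B with 11.6740.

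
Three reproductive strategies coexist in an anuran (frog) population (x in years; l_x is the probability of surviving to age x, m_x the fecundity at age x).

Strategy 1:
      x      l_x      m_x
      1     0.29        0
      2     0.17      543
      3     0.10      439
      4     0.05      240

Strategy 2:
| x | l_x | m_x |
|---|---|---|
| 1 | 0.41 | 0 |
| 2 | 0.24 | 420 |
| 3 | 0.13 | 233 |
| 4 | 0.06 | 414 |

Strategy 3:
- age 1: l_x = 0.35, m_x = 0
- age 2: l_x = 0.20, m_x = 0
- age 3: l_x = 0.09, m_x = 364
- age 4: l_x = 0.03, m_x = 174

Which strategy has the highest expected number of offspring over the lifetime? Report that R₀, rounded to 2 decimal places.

Strategy 1: R₀ = 0.29×0 + 0.17×543 + 0.10×439 + 0.05×240 = 148.2100
Strategy 2: R₀ = 0.41×0 + 0.24×420 + 0.13×233 + 0.06×414 = 155.9300
Strategy 3: R₀ = 0.35×0 + 0.20×0 + 0.09×364 + 0.03×174 = 37.9800
Highest R₀: strategy 2 with 155.9300.

155.93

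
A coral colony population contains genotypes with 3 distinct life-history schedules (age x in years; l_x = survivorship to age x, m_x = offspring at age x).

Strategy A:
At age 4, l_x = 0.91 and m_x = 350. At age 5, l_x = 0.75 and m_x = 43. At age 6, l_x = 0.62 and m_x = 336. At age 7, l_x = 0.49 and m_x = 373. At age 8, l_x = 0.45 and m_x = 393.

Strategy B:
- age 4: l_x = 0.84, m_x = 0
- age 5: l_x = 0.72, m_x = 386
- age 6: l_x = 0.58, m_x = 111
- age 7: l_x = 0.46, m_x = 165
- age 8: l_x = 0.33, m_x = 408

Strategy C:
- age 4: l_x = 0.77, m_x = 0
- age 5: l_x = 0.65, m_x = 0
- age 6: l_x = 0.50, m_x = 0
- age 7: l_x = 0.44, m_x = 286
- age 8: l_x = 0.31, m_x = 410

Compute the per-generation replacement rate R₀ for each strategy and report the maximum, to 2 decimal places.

Strategy A: R₀ = 0.91×350 + 0.75×43 + 0.62×336 + 0.49×373 + 0.45×393 = 918.6900
Strategy B: R₀ = 0.84×0 + 0.72×386 + 0.58×111 + 0.46×165 + 0.33×408 = 552.8400
Strategy C: R₀ = 0.77×0 + 0.65×0 + 0.50×0 + 0.44×286 + 0.31×410 = 252.9400
Highest R₀: strategy A with 918.6900.

918.69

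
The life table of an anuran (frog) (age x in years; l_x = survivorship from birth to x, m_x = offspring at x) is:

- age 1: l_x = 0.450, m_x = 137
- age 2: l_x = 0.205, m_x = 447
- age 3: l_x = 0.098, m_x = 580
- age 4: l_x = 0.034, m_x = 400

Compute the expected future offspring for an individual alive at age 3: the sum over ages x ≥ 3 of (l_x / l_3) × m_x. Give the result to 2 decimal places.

l_3 = 0.098. Conditional survival from age 3 to x is l_x / l_3.
  x=3: (0.098/0.098) × 580 = 580.0000
  x=4: (0.034/0.098) × 400 = 138.7755
Sum = 580.0000 + 138.7755 = 718.7755

718.78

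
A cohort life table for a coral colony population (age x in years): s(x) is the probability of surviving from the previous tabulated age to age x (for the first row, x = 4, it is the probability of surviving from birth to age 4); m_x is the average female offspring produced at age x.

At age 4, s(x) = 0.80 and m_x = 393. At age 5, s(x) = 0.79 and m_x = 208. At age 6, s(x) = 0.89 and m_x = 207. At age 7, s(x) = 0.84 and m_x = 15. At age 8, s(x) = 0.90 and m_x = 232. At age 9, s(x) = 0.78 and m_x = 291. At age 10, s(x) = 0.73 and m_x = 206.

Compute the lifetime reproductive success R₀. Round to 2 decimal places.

814.43

Survivorship from birth: l_x = s_4·s_5·…·s_x.
  l_4 = 0.80000
  l_5 = 0.63200
  l_6 = 0.56248
  l_7 = 0.47248
  l_8 = 0.42523
  l_9 = 0.33168
  l_10 = 0.24213
R₀ = Σ l_x m_x:
  age 4: 0.80000 × 393 = 314.4000
  age 5: 0.63200 × 208 = 131.4560
  age 6: 0.56248 × 207 = 116.4334
  age 7: 0.47248 × 15 = 7.0872
  age 8: 0.42523 × 232 = 98.6534
  age 9: 0.33168 × 291 = 96.5189
  age 10: 0.24213 × 206 = 49.8788
R₀ = 314.4000 + 131.4560 + 116.4334 + 7.0872 + 98.6534 + 96.5189 + 49.8788 = 814.4276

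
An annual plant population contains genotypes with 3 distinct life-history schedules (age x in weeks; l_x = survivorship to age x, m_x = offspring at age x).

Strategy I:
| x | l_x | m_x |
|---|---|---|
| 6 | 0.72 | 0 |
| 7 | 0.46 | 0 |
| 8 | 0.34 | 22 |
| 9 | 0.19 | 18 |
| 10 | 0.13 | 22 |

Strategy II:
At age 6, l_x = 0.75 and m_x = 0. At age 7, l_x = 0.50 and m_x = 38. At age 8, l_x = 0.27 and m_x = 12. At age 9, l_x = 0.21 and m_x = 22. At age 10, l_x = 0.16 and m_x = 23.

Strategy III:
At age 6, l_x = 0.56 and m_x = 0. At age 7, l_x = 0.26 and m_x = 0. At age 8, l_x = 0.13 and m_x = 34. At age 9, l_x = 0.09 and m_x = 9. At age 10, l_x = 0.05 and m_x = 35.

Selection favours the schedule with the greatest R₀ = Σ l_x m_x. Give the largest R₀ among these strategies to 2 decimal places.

Strategy I: R₀ = 0.72×0 + 0.46×0 + 0.34×22 + 0.19×18 + 0.13×22 = 13.7600
Strategy II: R₀ = 0.75×0 + 0.50×38 + 0.27×12 + 0.21×22 + 0.16×23 = 30.5400
Strategy III: R₀ = 0.56×0 + 0.26×0 + 0.13×34 + 0.09×9 + 0.05×35 = 6.9800
Highest R₀: strategy II with 30.5400.

30.54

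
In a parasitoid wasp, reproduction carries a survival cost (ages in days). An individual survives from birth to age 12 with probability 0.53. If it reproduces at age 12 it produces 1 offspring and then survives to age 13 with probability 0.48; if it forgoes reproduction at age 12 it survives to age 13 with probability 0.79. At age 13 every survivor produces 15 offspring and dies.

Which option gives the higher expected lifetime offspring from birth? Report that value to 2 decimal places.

6.28

breed at age 12: R₀ = 0.53 × (1 + 0.48 × 15) = 0.53 × 8.2000 = 4.3460
delay to age 13: R₀ = 0.53 × (0.79 × 15) = 0.53 × 11.8500 = 6.2805
Higher: delay to age 13 (6.2805).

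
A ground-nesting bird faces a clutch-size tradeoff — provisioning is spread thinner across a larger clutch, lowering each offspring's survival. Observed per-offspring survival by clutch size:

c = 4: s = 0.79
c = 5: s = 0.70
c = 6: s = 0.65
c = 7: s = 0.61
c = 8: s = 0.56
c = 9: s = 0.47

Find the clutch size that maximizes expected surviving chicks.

Expected surviving chicks = c × s(c):
  c=4: 4 × 0.79 = 3.160
  c=5: 5 × 0.70 = 3.500
  c=6: 6 × 0.65 = 3.900
  c=7: 7 × 0.61 = 4.270
  c=8: 8 × 0.56 = 4.480
  c=9: 9 × 0.47 = 4.230
Maximum at c = 8 (4.480 surviving chicks).

8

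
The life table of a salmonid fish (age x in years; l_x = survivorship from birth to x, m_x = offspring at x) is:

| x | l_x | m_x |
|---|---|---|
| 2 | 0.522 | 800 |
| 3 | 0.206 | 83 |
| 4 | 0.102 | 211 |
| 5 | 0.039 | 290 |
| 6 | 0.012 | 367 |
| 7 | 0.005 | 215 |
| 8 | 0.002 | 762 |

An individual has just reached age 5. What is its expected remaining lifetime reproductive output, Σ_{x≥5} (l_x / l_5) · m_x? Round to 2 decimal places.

l_5 = 0.039. Conditional survival from age 5 to x is l_x / l_5.
  x=5: (0.039/0.039) × 290 = 290.0000
  x=6: (0.012/0.039) × 367 = 112.9231
  x=7: (0.005/0.039) × 215 = 27.5641
  x=8: (0.002/0.039) × 762 = 39.0769
Sum = 290.0000 + 112.9231 + 27.5641 + 39.0769 = 469.5641

469.56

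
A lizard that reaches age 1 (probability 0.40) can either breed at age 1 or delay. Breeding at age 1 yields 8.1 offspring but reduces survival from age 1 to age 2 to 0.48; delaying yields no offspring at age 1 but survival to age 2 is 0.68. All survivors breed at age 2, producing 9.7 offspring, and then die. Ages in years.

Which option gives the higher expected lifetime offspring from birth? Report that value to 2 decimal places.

5.10

breed at age 1: R₀ = 0.40 × (8.1 + 0.48 × 9.7) = 0.40 × 12.7560 = 5.1024
delay to age 2: R₀ = 0.40 × (0.68 × 9.7) = 0.40 × 6.5960 = 2.6384
Higher: breed at age 1 (5.1024).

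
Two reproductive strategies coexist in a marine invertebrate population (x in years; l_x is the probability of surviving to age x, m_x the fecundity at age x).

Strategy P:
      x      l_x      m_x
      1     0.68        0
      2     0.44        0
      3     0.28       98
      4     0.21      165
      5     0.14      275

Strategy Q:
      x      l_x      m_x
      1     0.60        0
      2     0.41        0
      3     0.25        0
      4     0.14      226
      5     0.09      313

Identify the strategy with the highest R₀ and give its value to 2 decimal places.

100.59

Strategy P: R₀ = 0.68×0 + 0.44×0 + 0.28×98 + 0.21×165 + 0.14×275 = 100.5900
Strategy Q: R₀ = 0.60×0 + 0.41×0 + 0.25×0 + 0.14×226 + 0.09×313 = 59.8100
Highest R₀: strategy P with 100.5900.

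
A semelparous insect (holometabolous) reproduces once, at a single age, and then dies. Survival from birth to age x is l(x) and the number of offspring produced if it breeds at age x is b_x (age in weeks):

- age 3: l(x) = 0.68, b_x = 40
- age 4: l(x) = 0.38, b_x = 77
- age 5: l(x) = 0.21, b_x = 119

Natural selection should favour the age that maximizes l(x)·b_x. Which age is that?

Expected offspring if breeding at age x = l(x) × b_x:
  age 3: 0.68 × 40 = 27.200
  age 4: 0.38 × 77 = 29.260
  age 5: 0.21 × 119 = 24.990
Maximum at age 4 (29.260).

4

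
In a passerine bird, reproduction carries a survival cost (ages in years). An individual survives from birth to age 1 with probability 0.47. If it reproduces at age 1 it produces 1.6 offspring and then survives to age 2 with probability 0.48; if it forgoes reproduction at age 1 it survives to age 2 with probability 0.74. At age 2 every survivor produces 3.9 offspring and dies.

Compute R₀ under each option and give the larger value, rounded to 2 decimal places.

1.63

breed at age 1: R₀ = 0.47 × (1.6 + 0.48 × 3.9) = 0.47 × 3.4720 = 1.6318
delay to age 2: R₀ = 0.47 × (0.74 × 3.9) = 0.47 × 2.8860 = 1.3564
Higher: breed at age 1 (1.6318).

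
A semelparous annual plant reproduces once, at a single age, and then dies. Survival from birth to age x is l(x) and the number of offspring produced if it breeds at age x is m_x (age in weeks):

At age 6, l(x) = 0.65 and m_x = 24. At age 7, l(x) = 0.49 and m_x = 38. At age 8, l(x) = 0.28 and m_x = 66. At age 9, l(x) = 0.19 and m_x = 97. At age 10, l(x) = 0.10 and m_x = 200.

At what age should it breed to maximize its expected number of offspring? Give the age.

10

Expected offspring if breeding at age x = l(x) × m_x:
  age 6: 0.65 × 24 = 15.600
  age 7: 0.49 × 38 = 18.620
  age 8: 0.28 × 66 = 18.480
  age 9: 0.19 × 97 = 18.430
  age 10: 0.10 × 200 = 20.000
Maximum at age 10 (20.000).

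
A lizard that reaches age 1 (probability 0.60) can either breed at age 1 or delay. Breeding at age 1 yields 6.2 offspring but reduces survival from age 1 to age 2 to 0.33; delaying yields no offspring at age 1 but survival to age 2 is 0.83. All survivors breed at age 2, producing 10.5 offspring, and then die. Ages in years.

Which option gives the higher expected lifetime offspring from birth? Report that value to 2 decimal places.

breed at age 1: R₀ = 0.60 × (6.2 + 0.33 × 10.5) = 0.60 × 9.6650 = 5.7990
delay to age 2: R₀ = 0.60 × (0.83 × 10.5) = 0.60 × 8.7150 = 5.2290
Higher: breed at age 1 (5.7990).

5.80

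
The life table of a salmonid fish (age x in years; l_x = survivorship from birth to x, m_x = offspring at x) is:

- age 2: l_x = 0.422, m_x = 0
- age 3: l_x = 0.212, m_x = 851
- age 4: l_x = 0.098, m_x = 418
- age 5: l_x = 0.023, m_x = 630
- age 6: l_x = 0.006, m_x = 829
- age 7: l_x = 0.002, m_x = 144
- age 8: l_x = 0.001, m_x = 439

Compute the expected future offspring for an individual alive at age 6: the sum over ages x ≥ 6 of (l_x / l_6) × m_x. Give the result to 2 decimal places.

950.17

l_6 = 0.006. Conditional survival from age 6 to x is l_x / l_6.
  x=6: (0.006/0.006) × 829 = 829.0000
  x=7: (0.002/0.006) × 144 = 48.0000
  x=8: (0.001/0.006) × 439 = 73.1667
Sum = 829.0000 + 48.0000 + 73.1667 = 950.1667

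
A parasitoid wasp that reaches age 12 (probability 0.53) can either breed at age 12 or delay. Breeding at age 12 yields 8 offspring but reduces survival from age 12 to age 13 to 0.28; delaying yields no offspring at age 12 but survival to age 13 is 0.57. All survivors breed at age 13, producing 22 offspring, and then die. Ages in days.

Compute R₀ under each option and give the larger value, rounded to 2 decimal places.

7.50

breed at age 12: R₀ = 0.53 × (8 + 0.28 × 22) = 0.53 × 14.1600 = 7.5048
delay to age 13: R₀ = 0.53 × (0.57 × 22) = 0.53 × 12.5400 = 6.6462
Higher: breed at age 12 (7.5048).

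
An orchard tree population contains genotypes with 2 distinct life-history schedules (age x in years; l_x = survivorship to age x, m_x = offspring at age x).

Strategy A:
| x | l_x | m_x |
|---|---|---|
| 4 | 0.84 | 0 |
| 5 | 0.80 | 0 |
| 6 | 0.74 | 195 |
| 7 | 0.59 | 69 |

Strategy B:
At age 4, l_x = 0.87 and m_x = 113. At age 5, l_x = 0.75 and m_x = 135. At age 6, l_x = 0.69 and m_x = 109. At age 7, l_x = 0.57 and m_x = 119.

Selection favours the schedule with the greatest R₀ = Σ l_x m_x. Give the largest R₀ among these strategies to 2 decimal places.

Strategy A: R₀ = 0.84×0 + 0.80×0 + 0.74×195 + 0.59×69 = 185.0100
Strategy B: R₀ = 0.87×113 + 0.75×135 + 0.69×109 + 0.57×119 = 342.6000
Highest R₀: strategy B with 342.6000.

342.60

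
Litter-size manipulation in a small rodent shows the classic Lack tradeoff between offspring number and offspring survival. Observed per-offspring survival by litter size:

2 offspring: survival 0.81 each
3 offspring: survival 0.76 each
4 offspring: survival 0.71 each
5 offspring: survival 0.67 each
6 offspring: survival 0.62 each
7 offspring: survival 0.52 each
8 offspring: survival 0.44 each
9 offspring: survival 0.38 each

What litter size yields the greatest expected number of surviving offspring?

6

Expected surviving offspring = c × s(c):
  c=2: 2 × 0.81 = 1.620
  c=3: 3 × 0.76 = 2.280
  c=4: 4 × 0.71 = 2.840
  c=5: 5 × 0.67 = 3.350
  c=6: 6 × 0.62 = 3.720
  c=7: 7 × 0.52 = 3.640
  c=8: 8 × 0.44 = 3.520
  c=9: 9 × 0.38 = 3.420
Maximum at c = 6 (3.720 surviving offspring).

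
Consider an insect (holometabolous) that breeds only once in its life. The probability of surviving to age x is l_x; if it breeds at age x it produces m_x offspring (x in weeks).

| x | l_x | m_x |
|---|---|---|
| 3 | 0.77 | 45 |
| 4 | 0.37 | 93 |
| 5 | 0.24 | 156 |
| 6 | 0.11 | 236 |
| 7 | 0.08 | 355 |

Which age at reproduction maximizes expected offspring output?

5

Expected offspring if breeding at age x = l_x × m_x:
  age 3: 0.77 × 45 = 34.650
  age 4: 0.37 × 93 = 34.410
  age 5: 0.24 × 156 = 37.440
  age 6: 0.11 × 236 = 25.960
  age 7: 0.08 × 355 = 28.400
Maximum at age 5 (37.440).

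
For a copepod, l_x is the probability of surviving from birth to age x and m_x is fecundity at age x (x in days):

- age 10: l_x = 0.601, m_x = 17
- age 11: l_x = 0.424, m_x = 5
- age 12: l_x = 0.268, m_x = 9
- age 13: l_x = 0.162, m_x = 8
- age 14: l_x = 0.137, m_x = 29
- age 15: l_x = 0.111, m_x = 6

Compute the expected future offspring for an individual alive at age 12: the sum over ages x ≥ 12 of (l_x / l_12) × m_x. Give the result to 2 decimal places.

31.15

l_12 = 0.268. Conditional survival from age 12 to x is l_x / l_12.
  x=12: (0.268/0.268) × 9 = 9.0000
  x=13: (0.162/0.268) × 8 = 4.8358
  x=14: (0.137/0.268) × 29 = 14.8246
  x=15: (0.111/0.268) × 6 = 2.4851
Sum = 9.0000 + 4.8358 + 14.8246 + 2.4851 = 31.1455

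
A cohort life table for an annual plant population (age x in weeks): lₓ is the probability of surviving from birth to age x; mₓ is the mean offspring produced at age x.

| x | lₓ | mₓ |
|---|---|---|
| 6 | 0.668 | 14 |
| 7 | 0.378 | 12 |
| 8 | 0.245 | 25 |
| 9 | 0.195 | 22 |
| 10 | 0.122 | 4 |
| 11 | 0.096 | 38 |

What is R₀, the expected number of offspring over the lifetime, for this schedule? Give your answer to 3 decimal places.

R₀ = Σ lₓ mₓ:
  age 6: 0.668 × 14 = 9.3520
  age 7: 0.378 × 12 = 4.5360
  age 8: 0.245 × 25 = 6.1250
  age 9: 0.195 × 22 = 4.2900
  age 10: 0.122 × 4 = 0.4880
  age 11: 0.096 × 38 = 3.6480
R₀ = 9.3520 + 4.5360 + 6.1250 + 4.2900 + 0.4880 + 3.6480 = 28.4390

28.439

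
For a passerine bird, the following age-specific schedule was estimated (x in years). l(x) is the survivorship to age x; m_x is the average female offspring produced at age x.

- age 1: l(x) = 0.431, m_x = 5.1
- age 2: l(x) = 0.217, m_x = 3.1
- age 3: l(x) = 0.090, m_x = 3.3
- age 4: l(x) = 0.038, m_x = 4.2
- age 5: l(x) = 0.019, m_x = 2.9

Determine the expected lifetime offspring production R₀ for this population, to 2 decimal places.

R₀ = Σ l(x) m_x:
  age 1: 0.431 × 5.1 = 2.1981
  age 2: 0.217 × 3.1 = 0.6727
  age 3: 0.090 × 3.3 = 0.2970
  age 4: 0.038 × 4.2 = 0.1596
  age 5: 0.019 × 2.9 = 0.0551
R₀ = 2.1981 + 0.6727 + 0.2970 + 0.1596 + 0.0551 = 3.3825

3.38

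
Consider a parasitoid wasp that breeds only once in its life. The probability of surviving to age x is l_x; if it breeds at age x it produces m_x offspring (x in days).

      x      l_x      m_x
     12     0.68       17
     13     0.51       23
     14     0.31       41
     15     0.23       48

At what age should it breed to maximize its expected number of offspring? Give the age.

14

Expected offspring if breeding at age x = l_x × m_x:
  age 12: 0.68 × 17 = 11.560
  age 13: 0.51 × 23 = 11.730
  age 14: 0.31 × 41 = 12.710
  age 15: 0.23 × 48 = 11.040
Maximum at age 14 (12.710).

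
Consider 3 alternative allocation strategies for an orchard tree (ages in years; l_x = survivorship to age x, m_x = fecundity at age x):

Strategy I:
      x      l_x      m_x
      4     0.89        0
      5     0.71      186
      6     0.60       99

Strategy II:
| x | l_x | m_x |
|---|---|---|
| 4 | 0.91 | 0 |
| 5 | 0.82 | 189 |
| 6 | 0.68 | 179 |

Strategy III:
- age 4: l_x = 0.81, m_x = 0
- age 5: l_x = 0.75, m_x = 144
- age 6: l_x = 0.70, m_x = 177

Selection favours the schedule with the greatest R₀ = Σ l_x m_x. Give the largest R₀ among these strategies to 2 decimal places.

276.70

Strategy I: R₀ = 0.89×0 + 0.71×186 + 0.60×99 = 191.4600
Strategy II: R₀ = 0.91×0 + 0.82×189 + 0.68×179 = 276.7000
Strategy III: R₀ = 0.81×0 + 0.75×144 + 0.70×177 = 231.9000
Highest R₀: strategy II with 276.7000.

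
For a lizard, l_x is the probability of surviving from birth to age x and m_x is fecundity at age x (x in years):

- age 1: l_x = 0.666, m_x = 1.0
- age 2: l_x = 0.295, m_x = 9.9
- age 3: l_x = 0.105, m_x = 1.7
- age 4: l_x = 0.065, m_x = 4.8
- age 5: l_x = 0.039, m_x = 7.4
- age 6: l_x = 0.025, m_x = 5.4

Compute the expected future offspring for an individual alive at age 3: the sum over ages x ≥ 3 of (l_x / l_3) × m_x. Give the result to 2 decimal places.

l_3 = 0.105. Conditional survival from age 3 to x is l_x / l_3.
  x=3: (0.105/0.105) × 1.7 = 1.7000
  x=4: (0.065/0.105) × 4.8 = 2.9714
  x=5: (0.039/0.105) × 7.4 = 2.7486
  x=6: (0.025/0.105) × 5.4 = 1.2857
Sum = 1.7000 + 2.9714 + 2.7486 + 1.2857 = 8.7057

8.71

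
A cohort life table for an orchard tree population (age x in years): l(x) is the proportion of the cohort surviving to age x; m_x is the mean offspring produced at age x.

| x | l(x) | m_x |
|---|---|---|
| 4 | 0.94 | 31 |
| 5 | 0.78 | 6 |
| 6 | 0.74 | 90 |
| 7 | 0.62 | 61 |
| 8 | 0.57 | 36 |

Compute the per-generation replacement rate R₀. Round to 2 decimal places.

R₀ = Σ l(x) m_x:
  age 4: 0.94 × 31 = 29.1400
  age 5: 0.78 × 6 = 4.6800
  age 6: 0.74 × 90 = 66.6000
  age 7: 0.62 × 61 = 37.8200
  age 8: 0.57 × 36 = 20.5200
R₀ = 29.1400 + 4.6800 + 66.6000 + 37.8200 + 20.5200 = 158.7600

158.76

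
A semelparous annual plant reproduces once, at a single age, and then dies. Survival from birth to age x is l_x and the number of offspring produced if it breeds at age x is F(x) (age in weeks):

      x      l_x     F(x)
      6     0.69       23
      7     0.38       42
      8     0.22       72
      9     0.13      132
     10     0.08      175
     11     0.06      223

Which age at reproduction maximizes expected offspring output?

Expected offspring if breeding at age x = l_x × F(x):
  age 6: 0.69 × 23 = 15.870
  age 7: 0.38 × 42 = 15.960
  age 8: 0.22 × 72 = 15.840
  age 9: 0.13 × 132 = 17.160
  age 10: 0.08 × 175 = 14.000
  age 11: 0.06 × 223 = 13.380
Maximum at age 9 (17.160).

9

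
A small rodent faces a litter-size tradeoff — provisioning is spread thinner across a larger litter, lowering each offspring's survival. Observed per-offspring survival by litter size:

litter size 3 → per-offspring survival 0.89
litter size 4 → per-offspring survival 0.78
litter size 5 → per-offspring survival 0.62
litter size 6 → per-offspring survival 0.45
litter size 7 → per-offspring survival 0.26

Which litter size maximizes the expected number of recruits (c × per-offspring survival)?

Expected recruits = c × s(c):
  c=3: 3 × 0.89 = 2.670
  c=4: 4 × 0.78 = 3.120
  c=5: 5 × 0.62 = 3.100
  c=6: 6 × 0.45 = 2.700
  c=7: 7 × 0.26 = 1.820
Maximum at c = 4 (3.120 recruits).

4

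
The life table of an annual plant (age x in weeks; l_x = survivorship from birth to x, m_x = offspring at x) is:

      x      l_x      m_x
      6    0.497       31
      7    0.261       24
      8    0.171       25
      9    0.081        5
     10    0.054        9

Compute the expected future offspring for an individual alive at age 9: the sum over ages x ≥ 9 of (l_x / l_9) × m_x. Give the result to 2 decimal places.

11.00

l_9 = 0.081. Conditional survival from age 9 to x is l_x / l_9.
  x=9: (0.081/0.081) × 5 = 5.0000
  x=10: (0.054/0.081) × 9 = 6.0000
Sum = 5.0000 + 6.0000 = 11.0000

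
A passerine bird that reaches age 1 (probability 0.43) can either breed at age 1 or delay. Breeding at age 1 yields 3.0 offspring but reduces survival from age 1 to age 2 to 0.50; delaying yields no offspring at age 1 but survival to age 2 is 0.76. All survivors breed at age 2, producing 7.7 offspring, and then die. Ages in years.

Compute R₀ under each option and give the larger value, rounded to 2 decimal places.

breed at age 1: R₀ = 0.43 × (3.0 + 0.50 × 7.7) = 0.43 × 6.8500 = 2.9455
delay to age 2: R₀ = 0.43 × (0.76 × 7.7) = 0.43 × 5.8520 = 2.5164
Higher: breed at age 1 (2.9455).

2.95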